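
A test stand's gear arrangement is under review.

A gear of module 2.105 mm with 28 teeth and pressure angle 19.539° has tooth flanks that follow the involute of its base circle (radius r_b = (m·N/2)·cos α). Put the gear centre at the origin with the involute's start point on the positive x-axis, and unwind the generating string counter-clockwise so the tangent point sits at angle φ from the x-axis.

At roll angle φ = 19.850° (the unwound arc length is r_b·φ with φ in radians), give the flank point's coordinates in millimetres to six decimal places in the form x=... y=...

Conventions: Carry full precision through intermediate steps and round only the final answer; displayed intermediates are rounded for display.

x=29.390001 y=0.380358

single-mesh involute tooth geometry (28T wheel at module 2.105)
pitch radius r_p = m·N/2 = 2.105·28/2 = 29.470000
base radius r_b = r_p·cos α = 29.470000·cos 19.539° = 27.772942
roll angle φ = 19.850° = 0.34644786 rad
x = r_b·(cos φ + φ·sin φ) = 29.390001
y = r_b·(sin φ − φ·cos φ) = 0.380358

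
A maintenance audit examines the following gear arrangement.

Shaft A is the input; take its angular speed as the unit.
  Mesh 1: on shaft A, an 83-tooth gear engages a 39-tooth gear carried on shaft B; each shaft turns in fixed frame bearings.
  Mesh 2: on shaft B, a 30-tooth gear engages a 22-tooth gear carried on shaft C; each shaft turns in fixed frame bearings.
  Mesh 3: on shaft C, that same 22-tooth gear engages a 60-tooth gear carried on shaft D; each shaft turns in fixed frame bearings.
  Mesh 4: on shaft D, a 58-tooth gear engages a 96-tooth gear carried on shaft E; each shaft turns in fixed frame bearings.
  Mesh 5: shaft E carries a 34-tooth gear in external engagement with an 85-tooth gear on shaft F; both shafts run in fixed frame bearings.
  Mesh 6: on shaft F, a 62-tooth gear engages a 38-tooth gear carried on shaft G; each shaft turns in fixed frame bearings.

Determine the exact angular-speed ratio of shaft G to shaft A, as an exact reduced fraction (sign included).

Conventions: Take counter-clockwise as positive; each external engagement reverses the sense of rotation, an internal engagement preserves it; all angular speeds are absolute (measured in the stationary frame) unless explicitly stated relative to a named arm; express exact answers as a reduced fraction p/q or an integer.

class = fixed-axis compound train [6 meshes; 6 ratios multiply, 6 sense flips]
mesh 1 [83T→39T]: running ratio 83/39, sense −
mesh 2 [30T→22T]: running ratio 415/143, sense +
mesh 3 [22T→60T]: running ratio 83/78, sense −
mesh 4 [58T→96T]: running ratio 2407/3744, sense +
mesh 5 [34T→85T]: running ratio 2407/9360, sense −
mesh 6 [62T→38T]: running ratio 74617/177840, sense +
ω_out/ω_in = 74617/177840

74617/177840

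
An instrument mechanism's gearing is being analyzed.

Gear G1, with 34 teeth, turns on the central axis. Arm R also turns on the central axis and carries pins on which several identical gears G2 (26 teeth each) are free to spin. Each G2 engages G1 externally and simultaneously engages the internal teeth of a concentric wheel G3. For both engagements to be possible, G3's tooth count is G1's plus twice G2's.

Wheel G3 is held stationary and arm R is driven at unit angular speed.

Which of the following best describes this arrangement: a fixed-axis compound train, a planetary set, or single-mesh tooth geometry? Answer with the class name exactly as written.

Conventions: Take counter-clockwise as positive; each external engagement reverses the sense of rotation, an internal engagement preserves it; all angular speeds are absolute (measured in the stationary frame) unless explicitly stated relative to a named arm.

planetary set

planetary set (34T centre, 26T on arm, 86T internal) — Willis relation
classification: planetary set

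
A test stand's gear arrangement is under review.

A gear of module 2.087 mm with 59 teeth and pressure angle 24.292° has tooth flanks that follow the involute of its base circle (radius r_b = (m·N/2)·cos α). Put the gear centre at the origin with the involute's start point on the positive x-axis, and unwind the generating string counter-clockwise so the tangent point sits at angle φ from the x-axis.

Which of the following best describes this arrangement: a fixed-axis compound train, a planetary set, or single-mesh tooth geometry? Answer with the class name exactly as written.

single-mesh tooth geometry

class = single-mesh tooth geometry [base-circle involute, m = 2.087, 59T]
classification: single-mesh tooth geometry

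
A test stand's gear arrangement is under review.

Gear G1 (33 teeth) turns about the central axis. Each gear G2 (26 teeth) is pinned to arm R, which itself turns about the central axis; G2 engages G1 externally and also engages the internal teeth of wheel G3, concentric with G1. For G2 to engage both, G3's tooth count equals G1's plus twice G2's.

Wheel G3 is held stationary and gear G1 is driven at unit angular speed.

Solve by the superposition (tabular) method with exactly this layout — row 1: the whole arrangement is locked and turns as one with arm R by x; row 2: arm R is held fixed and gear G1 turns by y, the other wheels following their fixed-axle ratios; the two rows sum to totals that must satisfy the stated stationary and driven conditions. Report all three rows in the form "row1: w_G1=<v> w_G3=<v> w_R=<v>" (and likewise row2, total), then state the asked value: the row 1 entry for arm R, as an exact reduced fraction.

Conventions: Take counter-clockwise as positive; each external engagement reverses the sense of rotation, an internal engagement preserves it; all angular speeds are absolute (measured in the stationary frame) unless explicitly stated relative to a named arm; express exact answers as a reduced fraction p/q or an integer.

row1: w_G1=33/118 w_G3=33/118 w_R=33/118
row2: w_G1=85/118 w_G3=-33/118 w_R=0
total: w_G1=1 w_G3=0 w_R=33/118
asked value: 33/118

topology: planetary set — G1 33T / G2 26T / G3 85T, arm = carrier (Willis)
row 1: whole set turns with the arm by x
row 2 — arm fixed, fixed-axis ratios: sun y, ring −(33/85)·y, arm 0
boundary: total ω_ring = x − (33/85)·y = 0 and total ω_sun = x + y = 1  ⇒  y = 85/118, x = 33/118
row 2 ring = −(33/85)·85/118 = -33/118
totals (row 1 + row 2): sun 33/118 + 85/118 = 1, ring 33/118 + (-33/118) = 0, arm 33/118 + 0 = 33/118
asked cell (row1, arm) = 33/118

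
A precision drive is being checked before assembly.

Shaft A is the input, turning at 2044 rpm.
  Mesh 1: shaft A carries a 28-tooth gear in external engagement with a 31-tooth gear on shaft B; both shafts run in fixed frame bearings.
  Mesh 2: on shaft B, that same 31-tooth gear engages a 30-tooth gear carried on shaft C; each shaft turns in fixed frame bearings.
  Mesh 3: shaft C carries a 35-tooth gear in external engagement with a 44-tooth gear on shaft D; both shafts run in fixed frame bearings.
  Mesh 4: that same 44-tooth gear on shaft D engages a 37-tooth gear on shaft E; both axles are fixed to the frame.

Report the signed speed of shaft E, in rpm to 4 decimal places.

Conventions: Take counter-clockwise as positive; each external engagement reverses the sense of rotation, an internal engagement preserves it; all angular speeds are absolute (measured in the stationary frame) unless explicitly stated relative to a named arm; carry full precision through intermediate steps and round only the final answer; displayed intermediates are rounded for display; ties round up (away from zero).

class = fixed-axis compound train [4 meshes; 4 ratios multiply, 4 sense flips]
mesh 1 [28T→31T]: ω = 2044.0000×28/31 = 1846.1935 rpm, sense flips to −
mesh 2 [31T→30T]: ω = 1846.1935×31/30 = 1907.7333 rpm, sense flips to +
mesh 3 [35T→44T]: ω = 1907.7333×35/44 = 1517.5152 rpm, sense flips to −
mesh 4 [44T→37T]: ω = 1517.5152×44/37 = 1804.6126 rpm, sense flips to +
signed output speed = +1804.6126 rpm

+1804.6126 rpm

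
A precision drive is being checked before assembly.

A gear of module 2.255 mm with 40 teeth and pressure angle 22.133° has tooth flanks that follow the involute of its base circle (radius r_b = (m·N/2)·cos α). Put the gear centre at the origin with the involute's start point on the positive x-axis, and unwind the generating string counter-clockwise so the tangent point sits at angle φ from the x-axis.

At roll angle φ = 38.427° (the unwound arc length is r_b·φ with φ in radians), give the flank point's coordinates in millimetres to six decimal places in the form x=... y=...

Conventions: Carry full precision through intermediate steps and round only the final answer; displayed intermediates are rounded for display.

recognized (one wheel, involute flank): single-mesh tooth geometry, m = 2.255, N = 40
pitch radius r_p = m·N/2 = 2.255·40/2 = 45.100000
base radius r_b = r_p·cos α = 45.100000·cos 22.133° = 41.776662
roll angle φ = 38.427° = 0.67067767 rad
x = r_b·(cos φ + φ·sin φ) = 50.141947
y = r_b·(sin φ − φ·cos φ) = 4.015058

x=50.141947 y=4.015058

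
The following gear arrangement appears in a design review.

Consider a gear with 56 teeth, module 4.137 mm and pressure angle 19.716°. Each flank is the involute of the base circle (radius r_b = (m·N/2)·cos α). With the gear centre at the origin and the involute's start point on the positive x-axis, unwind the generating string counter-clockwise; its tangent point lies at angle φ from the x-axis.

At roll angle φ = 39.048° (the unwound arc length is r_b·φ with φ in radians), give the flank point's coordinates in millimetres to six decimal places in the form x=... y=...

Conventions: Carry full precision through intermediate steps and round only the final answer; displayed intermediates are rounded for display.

class = single-mesh tooth geometry [base-circle involute, m = 4.137, 56T]
pitch radius r_p = m·N/2 = 4.137·56/2 = 115.836000
base radius r_b = r_p·cos α = 115.836000·cos 19.716° = 109.045274
roll angle φ = 39.048° = 0.68151617 rad
x = r_b·(cos φ + φ·sin φ) = 131.503589
y = r_b·(sin φ − φ·cos φ) = 10.980116

x=131.503589 y=10.980116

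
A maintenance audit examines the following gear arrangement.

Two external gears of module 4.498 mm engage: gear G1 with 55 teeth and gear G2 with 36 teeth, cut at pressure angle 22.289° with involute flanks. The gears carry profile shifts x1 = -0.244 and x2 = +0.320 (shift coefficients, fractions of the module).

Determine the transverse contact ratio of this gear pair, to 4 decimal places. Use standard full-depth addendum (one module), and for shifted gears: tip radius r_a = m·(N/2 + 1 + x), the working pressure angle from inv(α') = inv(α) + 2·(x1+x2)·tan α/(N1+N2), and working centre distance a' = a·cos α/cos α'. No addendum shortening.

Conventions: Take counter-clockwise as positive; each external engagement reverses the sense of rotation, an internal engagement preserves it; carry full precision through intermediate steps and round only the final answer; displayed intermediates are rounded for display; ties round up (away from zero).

1.5899

class = single-mesh tooth geometry [involute pair 55T × 36T, m = 4.498]
base radii: r_b1 = 114.452825, r_b2 = 74.914577
tip radii: r_a1 = 127.095488, r_a2 = 86.901360
inv(α') = inv(22.289°) + 2·(-0.244+0.320)·tan α/(55+36) = 0.02157387  ⇒  α' = 22.51981°
a' = a·cos α / cos α' = 204.6590·cos 22.289°/cos 22.51981° = 204.999174
action lengths: √(r_a1²−r_b1²) = 55.261323, √(r_a2²−r_b2²) = 44.041487
base pitch p_b = π·m·cos α = 13.075060
CR = (55.261323 + 44.041487 − 204.999174·sin 22.51981°)/13.075060 = 1.589862
contact ratio ≈ 1.5899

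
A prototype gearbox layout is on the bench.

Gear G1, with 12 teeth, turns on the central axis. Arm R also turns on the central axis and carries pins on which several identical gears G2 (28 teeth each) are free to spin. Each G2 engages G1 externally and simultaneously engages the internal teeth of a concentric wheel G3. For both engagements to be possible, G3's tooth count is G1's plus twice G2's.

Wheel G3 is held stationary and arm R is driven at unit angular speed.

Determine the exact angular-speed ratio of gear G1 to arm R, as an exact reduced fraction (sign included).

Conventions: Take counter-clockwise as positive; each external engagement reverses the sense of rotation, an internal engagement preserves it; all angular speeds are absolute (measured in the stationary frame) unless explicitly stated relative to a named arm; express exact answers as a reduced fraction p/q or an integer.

planetary set (12T centre, 28T on arm, 68T internal) — Willis relation
ring teeth: 12 + 2·28 = 68
12(ω_sun−ω_arm) = −68(ω_ring−ω_arm),  ω_ring = 0, ω_arm = 1
ω_sun = 1 − (68/12)(0−1) = 20/3
ω_out/ω_in = 20/3

20/3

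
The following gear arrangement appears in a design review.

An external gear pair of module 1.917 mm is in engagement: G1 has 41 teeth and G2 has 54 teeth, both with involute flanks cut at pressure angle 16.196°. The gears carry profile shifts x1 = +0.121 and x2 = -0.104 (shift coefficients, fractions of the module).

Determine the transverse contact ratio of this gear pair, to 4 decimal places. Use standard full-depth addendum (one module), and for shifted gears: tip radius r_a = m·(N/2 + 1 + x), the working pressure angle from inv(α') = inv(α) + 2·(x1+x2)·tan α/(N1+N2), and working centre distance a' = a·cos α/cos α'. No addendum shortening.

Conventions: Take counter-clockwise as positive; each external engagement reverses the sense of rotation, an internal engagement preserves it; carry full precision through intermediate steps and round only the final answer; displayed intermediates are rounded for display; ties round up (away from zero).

1.9625

topology: single-mesh involute geometry — m = 1.917, 41T/54T pair
base radii: r_b1 = 37.738867, r_b2 = 49.704849
tip radii: r_a1 = 41.447457, r_a2 = 53.476632
inv(α') = inv(16.196°) + 2·(+0.121-0.104)·tan α/(41+54) = 0.00788158  ⇒  α' = 16.26628°
a' = a·cos α / cos α' = 91.0575·cos 16.196°/cos 16.26628° = 91.090020
action lengths: √(r_a1²−r_b1²) = 17.136792, √(r_a2²−r_b2²) = 19.727599
base pitch p_b = π·m·cos α = 5.783422
CR = (17.136792 + 19.727599 − 91.090020·sin 16.26628°)/5.783422 = 1.962492
contact ratio ≈ 1.9625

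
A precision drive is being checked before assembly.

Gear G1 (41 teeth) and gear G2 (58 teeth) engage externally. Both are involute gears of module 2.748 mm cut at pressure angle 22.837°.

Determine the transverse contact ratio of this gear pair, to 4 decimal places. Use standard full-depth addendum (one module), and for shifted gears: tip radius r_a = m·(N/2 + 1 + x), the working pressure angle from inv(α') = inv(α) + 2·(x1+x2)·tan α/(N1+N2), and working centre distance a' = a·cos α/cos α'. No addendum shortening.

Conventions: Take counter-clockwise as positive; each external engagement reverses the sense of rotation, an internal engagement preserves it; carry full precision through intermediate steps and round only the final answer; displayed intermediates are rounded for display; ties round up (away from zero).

single-mesh involute tooth geometry (41T engaging 58T at module 2.748)
base radii: r_b1 = 51.918131, r_b2 = 73.445160
tip radii: r_a1 = 59.082000, r_a2 = 82.440000
no profile shift: α' = α, a' = a
action lengths: √(r_a1²−r_b1²) = 28.199121, √(r_a2²−r_b2²) = 37.445454
base pitch p_b = π·m·cos α = 7.956372
CR = (28.199121 + 37.445454 − 136.026000·sin 22.83700°)/7.956372 = 1.615235
contact ratio ≈ 1.6152

1.6152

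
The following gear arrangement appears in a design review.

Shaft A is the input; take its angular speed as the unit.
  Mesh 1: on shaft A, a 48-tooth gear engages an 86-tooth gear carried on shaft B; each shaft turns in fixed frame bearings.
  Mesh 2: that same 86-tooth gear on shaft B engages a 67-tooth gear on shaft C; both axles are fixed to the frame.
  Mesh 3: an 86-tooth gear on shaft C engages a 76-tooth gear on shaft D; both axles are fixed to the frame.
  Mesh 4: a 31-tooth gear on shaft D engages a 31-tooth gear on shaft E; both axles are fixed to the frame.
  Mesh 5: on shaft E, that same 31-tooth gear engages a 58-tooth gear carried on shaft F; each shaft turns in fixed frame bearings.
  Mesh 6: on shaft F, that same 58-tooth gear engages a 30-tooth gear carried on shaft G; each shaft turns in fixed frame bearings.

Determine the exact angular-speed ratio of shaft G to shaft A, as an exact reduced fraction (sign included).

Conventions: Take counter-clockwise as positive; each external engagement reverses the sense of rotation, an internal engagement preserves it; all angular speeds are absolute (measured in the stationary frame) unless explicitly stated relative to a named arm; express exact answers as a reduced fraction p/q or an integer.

5332/6365

class = fixed-axis compound train [6 meshes; 6 ratios multiply, 6 sense flips]
mesh 1 [48T→86T]: running ratio 24/43, sense −
mesh 2 [86T→67T]: running ratio 48/67, sense +
mesh 3 [86T→76T]: running ratio 1032/1273, sense −
mesh 4 [31T→31T]: running ratio 1032/1273, sense +
mesh 5 [31T→58T]: running ratio 15996/36917, sense −
mesh 6 [58T→30T]: running ratio 5332/6365, sense +
ω_out/ω_in = 5332/6365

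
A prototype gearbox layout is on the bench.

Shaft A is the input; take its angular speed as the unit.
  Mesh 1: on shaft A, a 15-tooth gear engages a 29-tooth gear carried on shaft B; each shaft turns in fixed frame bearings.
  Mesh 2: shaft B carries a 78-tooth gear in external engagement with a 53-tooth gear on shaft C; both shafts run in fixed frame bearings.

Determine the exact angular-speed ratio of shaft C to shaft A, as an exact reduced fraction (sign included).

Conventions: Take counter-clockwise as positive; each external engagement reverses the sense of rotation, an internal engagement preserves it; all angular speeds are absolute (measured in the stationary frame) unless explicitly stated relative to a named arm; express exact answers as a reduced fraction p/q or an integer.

1170/1537

class = fixed-axis compound train [2 meshes; 2 ratios multiply, 2 sense flips]
mesh 1 [15T→29T]: running ratio 15/29, sense −
mesh 2 [78T→53T]: running ratio 1170/1537, sense +
ω_out/ω_in = 1170/1537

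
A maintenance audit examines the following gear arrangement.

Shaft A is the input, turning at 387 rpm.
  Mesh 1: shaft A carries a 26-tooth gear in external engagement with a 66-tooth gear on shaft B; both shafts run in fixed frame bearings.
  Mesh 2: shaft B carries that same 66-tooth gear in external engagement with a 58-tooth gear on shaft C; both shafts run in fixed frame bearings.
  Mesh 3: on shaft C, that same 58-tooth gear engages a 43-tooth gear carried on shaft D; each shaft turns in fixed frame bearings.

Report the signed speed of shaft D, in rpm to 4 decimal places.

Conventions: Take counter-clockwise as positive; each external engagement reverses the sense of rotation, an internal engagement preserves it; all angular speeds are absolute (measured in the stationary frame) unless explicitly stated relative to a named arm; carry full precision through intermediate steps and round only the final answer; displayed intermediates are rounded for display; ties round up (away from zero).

-234.0000 rpm

class = fixed-axis compound train [3 meshes; 3 ratios multiply, 3 sense flips]
mesh 1 [26T→66T]: ω = 387.0000×26/66 = 152.4545 rpm, sense flips to −
mesh 2 [66T→58T]: ω = 152.4545×66/58 = 173.4828 rpm, sense flips to +
mesh 3 [58T→43T]: ω = 173.4828×58/43 = 234.0000 rpm, sense flips to −
signed output speed = -234.0000 rpm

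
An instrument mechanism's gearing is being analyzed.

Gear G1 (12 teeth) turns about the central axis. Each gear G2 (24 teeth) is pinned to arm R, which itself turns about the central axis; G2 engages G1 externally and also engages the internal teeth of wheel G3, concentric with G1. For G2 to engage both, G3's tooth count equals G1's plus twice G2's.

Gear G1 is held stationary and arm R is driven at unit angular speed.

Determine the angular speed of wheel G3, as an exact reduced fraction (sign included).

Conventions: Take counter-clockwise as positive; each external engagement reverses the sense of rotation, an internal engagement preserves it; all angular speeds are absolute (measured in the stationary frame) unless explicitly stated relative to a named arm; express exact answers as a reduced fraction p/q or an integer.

planetary set (12T centre, 24T on arm, 60T internal) — Willis relation
ring teeth: 12 + 2·24 = 60
12(ω_sun−ω_arm) = −60(ω_ring−ω_arm),  ω_sun = 0, ω_arm = 1
ω_ring = 1 − (12/60)(0−1) = 6/5
exact speed ratio = 6/5

6/5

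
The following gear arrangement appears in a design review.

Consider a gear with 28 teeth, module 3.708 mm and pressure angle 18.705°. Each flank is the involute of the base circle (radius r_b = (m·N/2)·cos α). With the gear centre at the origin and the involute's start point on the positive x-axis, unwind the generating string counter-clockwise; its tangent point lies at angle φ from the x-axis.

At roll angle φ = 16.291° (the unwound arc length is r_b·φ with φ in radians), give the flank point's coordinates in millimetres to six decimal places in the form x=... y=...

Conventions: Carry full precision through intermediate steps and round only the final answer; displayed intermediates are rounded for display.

class = single-mesh tooth geometry [base-circle involute, m = 3.708, 28T]
pitch radius r_p = m·N/2 = 3.708·28/2 = 51.912000
base radius r_b = r_p·cos α = 51.912000·cos 18.705° = 49.170127
roll angle φ = 16.291° = 0.28433159 rad
x = r_b·(cos φ + φ·sin φ) = 51.117702
y = r_b·(sin φ − φ·cos φ) = 0.373715

x=51.117702 y=0.373715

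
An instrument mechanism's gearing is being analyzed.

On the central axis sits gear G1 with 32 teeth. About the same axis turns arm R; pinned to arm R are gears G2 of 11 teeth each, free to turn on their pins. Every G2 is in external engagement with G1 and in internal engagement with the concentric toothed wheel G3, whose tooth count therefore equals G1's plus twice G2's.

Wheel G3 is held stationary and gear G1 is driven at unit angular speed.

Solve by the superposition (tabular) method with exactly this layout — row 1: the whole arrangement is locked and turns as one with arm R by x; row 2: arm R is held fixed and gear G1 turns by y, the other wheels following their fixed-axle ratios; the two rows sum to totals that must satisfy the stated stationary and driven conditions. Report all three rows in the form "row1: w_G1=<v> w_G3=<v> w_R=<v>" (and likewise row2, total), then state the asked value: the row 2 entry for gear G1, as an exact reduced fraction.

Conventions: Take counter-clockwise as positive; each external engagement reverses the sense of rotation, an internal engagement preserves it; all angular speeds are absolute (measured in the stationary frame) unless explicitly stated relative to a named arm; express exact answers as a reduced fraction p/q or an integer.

recognized (axles ride arm R): planetary set, 32/11/54 teeth
row 1: whole set turns with the arm by x
superposition row 2 [arm held]: sun y, ring −(32/54)·y, arm 0
boundary: total ω_ring = x − (32/54)·y = 0 and total ω_sun = x + y = 1  ⇒  y = 27/43, x = 16/43
row 2 ring = −(32/54)·27/43 = -16/43
totals (row 1 + row 2): sun 16/43 + 27/43 = 1, ring 16/43 + (-16/43) = 0, arm 16/43 + 0 = 16/43
asked cell (row2, sun) = 27/43

row1: w_G1=16/43 w_G3=16/43 w_R=16/43
row2: w_G1=27/43 w_G3=-16/43 w_R=0
total: w_G1=1 w_G3=0 w_R=16/43
asked value: 27/43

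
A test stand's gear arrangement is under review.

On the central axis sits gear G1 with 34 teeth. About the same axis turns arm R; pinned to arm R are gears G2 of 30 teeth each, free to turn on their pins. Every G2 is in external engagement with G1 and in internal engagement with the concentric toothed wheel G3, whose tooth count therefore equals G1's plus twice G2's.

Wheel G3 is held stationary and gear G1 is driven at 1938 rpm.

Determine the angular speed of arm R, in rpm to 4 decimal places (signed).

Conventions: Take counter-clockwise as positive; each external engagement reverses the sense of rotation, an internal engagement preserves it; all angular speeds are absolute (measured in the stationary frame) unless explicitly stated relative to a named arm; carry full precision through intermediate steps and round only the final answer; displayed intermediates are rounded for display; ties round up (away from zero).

+514.7813 rpm

planetary set (34T centre, 30T on arm, 94T internal) — Willis relation
normalise by the input: solve with ω_sun = 1, then scale by 1938 rpm
ring teeth: 34 + 2·30 = 94
34(ω_sun−ω_arm) = −94(ω_ring−ω_arm),  ω_ring = 0, ω_sun = 1
34(1−ω_arm) = −94(0−ω_arm)  ⇒  128·ω_arm = 34  ⇒  ω_arm = 17/64
scale: ω_arm = 17/64 × 1938 rpm = +514.7813 rpm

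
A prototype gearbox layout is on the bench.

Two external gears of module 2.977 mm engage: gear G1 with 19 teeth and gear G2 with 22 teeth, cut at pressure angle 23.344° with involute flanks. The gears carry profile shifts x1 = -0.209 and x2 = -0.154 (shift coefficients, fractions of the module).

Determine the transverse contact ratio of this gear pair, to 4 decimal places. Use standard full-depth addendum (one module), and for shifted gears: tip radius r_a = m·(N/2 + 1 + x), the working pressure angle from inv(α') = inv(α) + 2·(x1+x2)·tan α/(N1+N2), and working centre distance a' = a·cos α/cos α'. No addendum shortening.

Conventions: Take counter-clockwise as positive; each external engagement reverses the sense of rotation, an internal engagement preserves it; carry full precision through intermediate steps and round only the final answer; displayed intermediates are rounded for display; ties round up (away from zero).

1.5780

single-mesh involute tooth geometry (19T engaging 22T at module 2.977)
base radii: r_b1 = 25.966443, r_b2 = 30.066408
tip radii: r_a1 = 30.636307, r_a2 = 35.265542
inv(α') = inv(23.344°) + 2·(-0.209-0.154)·tan α/(19+22) = 0.01650696  ⇒  α' = 20.66849°
a' = a·cos α / cos α' = 61.0285·cos 23.344°/cos 20.66849° = 59.887299
action lengths: √(r_a1²−r_b1²) = 16.258141, √(r_a2²−r_b2²) = 18.430127
base pitch p_b = π·m·cos α = 8.586946
CR = (16.258141 + 18.430127 − 59.887299·sin 20.66849°)/8.586946 = 1.578026
contact ratio ≈ 1.5780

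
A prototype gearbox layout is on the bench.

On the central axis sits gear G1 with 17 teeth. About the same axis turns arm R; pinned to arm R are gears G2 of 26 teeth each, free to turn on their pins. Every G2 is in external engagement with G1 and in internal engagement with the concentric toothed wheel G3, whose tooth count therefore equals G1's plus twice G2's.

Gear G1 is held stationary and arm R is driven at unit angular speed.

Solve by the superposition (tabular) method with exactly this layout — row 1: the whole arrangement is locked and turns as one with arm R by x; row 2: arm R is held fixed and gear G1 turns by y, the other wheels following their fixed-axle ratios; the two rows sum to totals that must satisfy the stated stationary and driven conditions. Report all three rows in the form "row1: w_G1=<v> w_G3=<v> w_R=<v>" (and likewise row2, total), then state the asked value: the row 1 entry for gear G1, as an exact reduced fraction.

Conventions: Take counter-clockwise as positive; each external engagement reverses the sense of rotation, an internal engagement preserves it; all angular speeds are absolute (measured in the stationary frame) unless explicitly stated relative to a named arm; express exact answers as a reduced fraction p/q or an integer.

recognized (axles ride arm R): planetary set, 17/26/69 teeth
row 1 (train locked, turned with arm): all members turn x
row 2: sun turns y, ring = −(17/69)·y, arm 0
boundary: total ω_sun = x + y = 0 and total ω_arm = x = 1  ⇒  y = -1, x = 1
row 2 ring = −(17/69)·(-1) = 17/69
totals (row 1 + row 2): sun 1 + (-1) = 0, ring 1 + 17/69 = 86/69, arm 1 + 0 = 1
asked cell (row1, sun) = 1

row1: w_G1=1 w_G3=1 w_R=1
row2: w_G1=-1 w_G3=17/69 w_R=0
total: w_G1=0 w_G3=86/69 w_R=1
asked value: 1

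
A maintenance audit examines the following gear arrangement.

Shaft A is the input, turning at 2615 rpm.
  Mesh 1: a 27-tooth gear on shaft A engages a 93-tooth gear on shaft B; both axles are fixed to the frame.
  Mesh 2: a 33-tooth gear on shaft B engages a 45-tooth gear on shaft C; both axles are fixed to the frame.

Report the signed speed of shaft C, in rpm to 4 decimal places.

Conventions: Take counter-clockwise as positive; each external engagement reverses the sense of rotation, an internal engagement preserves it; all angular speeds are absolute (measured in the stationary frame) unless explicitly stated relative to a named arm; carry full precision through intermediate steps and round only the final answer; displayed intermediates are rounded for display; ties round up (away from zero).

recognized (3 fixed axles, 2 meshes): fixed-axis compound train
mesh 1 [27T→93T]: ω = 2615.0000×27/93 = 759.1935 rpm, sense flips to −
mesh 2 [33T→45T]: ω = 759.1935×33/45 = 556.7419 rpm, sense flips to +
signed output speed = +556.7419 rpm

+556.7419 rpm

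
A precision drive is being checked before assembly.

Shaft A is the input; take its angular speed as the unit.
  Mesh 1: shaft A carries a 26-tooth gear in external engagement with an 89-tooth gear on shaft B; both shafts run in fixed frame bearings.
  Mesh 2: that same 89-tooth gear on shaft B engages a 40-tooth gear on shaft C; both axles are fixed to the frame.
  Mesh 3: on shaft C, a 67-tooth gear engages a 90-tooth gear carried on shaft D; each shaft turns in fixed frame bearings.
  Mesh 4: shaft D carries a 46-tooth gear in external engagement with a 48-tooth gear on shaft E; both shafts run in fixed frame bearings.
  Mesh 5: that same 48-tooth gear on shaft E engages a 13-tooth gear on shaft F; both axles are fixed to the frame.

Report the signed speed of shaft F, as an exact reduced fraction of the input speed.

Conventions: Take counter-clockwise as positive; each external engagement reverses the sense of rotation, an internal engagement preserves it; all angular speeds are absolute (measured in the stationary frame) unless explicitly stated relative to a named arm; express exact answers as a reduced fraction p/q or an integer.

-1541/900

5-mesh fixed-axis compound train (all bearings frame-fixed)
mesh 1 [26T→89T]: |ω|/ω_in = 1×26/89 = 26/89, sense flips to −
mesh 2 [89T→40T]: |ω|/ω_in = (26/89)×89/40 = 13/20, sense flips to +
mesh 3 [67T→90T]: |ω|/ω_in = (13/20)×67/90 = 871/1800, sense flips to −
mesh 4 [46T→48T]: |ω|/ω_in = (871/1800)×46/48 = 20033/43200, sense flips to +
mesh 5 [48T→13T]: |ω|/ω_in = (20033/43200)×48/13 = 1541/900, sense flips to −
signed output speed (× input speed) = -1541/900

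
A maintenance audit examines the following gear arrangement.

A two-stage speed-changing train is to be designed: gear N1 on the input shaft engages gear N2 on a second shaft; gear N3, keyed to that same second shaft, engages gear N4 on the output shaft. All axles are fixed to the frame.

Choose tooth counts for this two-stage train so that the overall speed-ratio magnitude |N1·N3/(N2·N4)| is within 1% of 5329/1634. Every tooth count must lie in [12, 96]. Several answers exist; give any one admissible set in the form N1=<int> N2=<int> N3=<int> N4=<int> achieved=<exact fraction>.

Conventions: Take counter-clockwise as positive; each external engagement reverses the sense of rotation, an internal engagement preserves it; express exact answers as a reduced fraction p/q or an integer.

N1=73 N2=19 N3=73 N4=86 achieved=5329/1634

class = fixed-axis compound train [2-stage, 5329/1634 wanted]
target = 5329/1634 in lowest terms: an exact hit needs N1·N3 = k·5329 and N2·N4 = k·1634 for one integer k, every count in [12, 96]; additionally prefer no 1:1 stage (N1 ≠ N2, N3 ≠ N4)
k = 1: N1·N3 = 5329 = 73·73, N2·N4 = 1634 = 19·86
achieved = 73·73/(19·86) = 5329/1634; |achieved − target| = 0 ≤ 5329/163400 ✓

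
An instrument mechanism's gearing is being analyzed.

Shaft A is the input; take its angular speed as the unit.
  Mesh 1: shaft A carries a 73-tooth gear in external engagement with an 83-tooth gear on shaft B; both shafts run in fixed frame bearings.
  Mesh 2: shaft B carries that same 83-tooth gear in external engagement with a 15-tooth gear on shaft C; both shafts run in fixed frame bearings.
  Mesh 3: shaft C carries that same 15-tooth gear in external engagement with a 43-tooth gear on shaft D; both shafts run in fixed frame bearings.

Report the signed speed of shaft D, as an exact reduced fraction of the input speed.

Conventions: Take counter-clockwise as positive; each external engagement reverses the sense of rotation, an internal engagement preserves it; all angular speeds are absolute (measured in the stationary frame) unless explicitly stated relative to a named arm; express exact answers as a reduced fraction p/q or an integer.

3-mesh fixed-axis compound train (all bearings frame-fixed)
mesh 1 [73T→83T]: |ω|/ω_in = 1×73/83 = 73/83, sense flips to −
mesh 2 [83T→15T]: |ω|/ω_in = (73/83)×83/15 = 73/15, sense flips to +
mesh 3 [15T→43T]: |ω|/ω_in = (73/15)×15/43 = 73/43, sense flips to −
signed output speed (× input speed) = -73/43

-73/43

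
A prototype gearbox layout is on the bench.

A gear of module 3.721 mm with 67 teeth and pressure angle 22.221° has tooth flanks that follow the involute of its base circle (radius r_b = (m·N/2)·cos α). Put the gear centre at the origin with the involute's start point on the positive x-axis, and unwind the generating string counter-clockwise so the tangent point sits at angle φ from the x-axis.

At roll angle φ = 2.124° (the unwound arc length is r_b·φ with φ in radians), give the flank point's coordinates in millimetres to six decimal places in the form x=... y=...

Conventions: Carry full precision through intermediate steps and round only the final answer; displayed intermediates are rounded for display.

class = single-mesh tooth geometry [base-circle involute, m = 3.721, 67T]
pitch radius r_p = m·N/2 = 3.721·67/2 = 124.653500
base radius r_b = r_p·cos α = 124.653500·cos 22.221° = 115.395738
roll angle φ = 2.124° = 0.03707079 rad
x = r_b·(cos φ + φ·sin φ) = 115.475002
y = r_b·(sin φ − φ·cos φ) = 0.001959

x=115.475002 y=0.001959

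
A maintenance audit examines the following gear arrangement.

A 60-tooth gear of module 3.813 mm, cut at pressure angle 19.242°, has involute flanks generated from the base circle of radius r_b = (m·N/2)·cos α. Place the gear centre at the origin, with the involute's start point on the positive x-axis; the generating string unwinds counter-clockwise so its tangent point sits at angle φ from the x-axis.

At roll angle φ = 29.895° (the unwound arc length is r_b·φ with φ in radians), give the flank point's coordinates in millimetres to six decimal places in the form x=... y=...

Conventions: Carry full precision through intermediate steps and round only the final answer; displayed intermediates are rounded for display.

x=121.714998 y=4.975756

class = single-mesh tooth geometry [base-circle involute, m = 3.813, 60T]
pitch radius r_p = m·N/2 = 3.813·60/2 = 114.390000
base radius r_b = r_p·cos α = 114.390000·cos 19.242° = 107.999608
roll angle φ = 29.895° = 0.52176618 rad
x = r_b·(cos φ + φ·sin φ) = 121.714998
y = r_b·(sin φ − φ·cos φ) = 4.975756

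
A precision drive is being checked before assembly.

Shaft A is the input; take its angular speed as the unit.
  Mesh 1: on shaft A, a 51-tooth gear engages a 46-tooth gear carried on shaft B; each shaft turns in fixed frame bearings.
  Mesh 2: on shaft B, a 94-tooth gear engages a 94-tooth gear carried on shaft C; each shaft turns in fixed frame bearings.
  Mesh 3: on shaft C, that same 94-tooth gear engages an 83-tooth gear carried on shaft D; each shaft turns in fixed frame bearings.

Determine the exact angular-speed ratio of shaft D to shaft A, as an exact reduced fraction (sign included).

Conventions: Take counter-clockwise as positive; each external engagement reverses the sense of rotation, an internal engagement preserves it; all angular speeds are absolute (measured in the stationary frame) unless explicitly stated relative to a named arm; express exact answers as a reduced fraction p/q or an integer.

class = fixed-axis compound train [3 meshes; 3 ratios multiply, 3 sense flips]
mesh 1 [51T→46T]: running ratio 51/46, sense −
mesh 2 [94T→94T]: running ratio 51/46, sense +
mesh 3 [94T→83T]: running ratio 2397/1909, sense −
ω_out/ω_in = -2397/1909

-2397/1909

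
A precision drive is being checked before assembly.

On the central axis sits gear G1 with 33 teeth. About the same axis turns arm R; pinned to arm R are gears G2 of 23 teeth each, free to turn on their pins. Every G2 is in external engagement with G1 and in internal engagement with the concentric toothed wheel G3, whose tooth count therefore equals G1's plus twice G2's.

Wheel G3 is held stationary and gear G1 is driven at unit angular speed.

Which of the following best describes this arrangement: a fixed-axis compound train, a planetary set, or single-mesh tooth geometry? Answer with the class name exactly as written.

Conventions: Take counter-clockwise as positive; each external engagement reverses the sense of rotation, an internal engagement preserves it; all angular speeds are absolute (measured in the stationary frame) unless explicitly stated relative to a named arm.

planetary set

recognized (axles ride arm R): planetary set, 33/23/79 teeth
classification: planetary set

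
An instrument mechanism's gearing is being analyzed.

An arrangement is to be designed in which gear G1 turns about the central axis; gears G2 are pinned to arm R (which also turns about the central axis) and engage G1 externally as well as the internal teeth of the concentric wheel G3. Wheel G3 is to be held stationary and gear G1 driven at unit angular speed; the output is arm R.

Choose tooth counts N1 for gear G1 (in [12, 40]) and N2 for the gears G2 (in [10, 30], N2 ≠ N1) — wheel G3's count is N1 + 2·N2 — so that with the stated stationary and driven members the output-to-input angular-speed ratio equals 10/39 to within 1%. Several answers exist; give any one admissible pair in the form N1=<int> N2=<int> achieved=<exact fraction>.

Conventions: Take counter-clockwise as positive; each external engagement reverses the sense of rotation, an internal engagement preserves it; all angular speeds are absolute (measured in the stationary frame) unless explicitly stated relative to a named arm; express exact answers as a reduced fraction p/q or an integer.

N1=20 N2=19 achieved=10/39

planetary set to be sized for 10/39 (Willis relation)
Willis with ω_ring = 0: ω_arm/ω_sun = N1/(N1+N3); set equal to 10/39  ⇒  N3/N1 = 1/(10/39) − 1 = 29/10
N3 = N1 + 2·N2  ⇒  N2/N1 = (N3/N1 − 1)/2 = (29/10 − 1)/2 = 19/20
smallest multiple with N1 ≥ 12 and N2 ≥ 10: k = 1  ⇒  N1 = 1·20 = 20, N2 = 1·19 = 19 (N1 ≤ 40, N2 ≤ 30, N2 ≠ N1 ✓), N3 = 20 + 2·19 = 58
check: N1/(N1+N3) with N1 = 20, N3 = 58 gives 10/39; |achieved − target| = 0 ≤ 1/390 ✓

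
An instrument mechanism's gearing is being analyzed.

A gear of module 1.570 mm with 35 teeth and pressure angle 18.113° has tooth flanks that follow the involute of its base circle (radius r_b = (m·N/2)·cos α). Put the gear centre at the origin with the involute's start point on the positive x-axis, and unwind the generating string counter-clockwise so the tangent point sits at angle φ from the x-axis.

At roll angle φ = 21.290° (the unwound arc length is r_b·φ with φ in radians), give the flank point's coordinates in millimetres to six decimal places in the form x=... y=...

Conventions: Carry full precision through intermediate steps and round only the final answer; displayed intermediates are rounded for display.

single-mesh involute tooth geometry (35T wheel at module 1.570)
pitch radius r_p = m·N/2 = 1.570·35/2 = 27.475000
base radius r_b = r_p·cos α = 27.475000·cos 18.113° = 26.113482
roll angle φ = 21.290° = 0.37158060 rad
x = r_b·(cos φ + φ·sin φ) = 27.854502
y = r_b·(sin φ − φ·cos φ) = 0.440448

x=27.854502 y=0.440448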